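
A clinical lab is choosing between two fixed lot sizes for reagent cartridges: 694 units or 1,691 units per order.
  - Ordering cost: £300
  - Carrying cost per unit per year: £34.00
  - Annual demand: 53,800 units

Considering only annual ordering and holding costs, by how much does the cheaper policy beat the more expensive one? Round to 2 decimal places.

£3,237.16

Annual cost at Q: ordering D·S/Q plus holding Q·H/2.
TC(694) = (53,800/694)×300 + (694/2)×34 = £35,054.48
TC(1,691) = (53,800/1,691)×300 + (1,691/2)×34 = £38,291.65
Lots of 694 are cheaper by £3,237.16.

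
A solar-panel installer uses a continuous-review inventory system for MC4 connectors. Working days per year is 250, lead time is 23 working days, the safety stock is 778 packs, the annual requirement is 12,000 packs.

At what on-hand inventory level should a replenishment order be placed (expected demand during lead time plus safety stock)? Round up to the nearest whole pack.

Daily demand d = 12,000 / 250 = 48.000 packs/day
Demand during lead time = 48.000 × 23 = 1,104.00
Reorder point = 1,104.00 + 778 = 1,882.00 → round up

1,882 packs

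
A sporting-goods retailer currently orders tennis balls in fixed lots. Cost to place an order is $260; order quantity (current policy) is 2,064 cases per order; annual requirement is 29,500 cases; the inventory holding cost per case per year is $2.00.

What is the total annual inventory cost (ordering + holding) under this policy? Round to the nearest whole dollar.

Ordering: D/Q × S = 29,500/2,064 × $260 = $3,716.09
Holding:  Q/2 × H = 2,064/2 × $2 = $2,064.00
Total = $3,716.09 + $2,064.00 = $5,780.09

$5,780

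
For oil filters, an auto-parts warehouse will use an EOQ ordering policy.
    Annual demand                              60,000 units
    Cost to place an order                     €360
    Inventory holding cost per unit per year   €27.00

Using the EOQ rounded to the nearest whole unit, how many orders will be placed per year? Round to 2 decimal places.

EOQ = √(2DS/H) = √(2 × 60,000 × 360 / 27)
    = √(1,600,000.00) ≈ 1,264.91 → Q = 1,265
Orders per year = D/Q = 60,000 / 1,265 = 47.431

47.43 orders per year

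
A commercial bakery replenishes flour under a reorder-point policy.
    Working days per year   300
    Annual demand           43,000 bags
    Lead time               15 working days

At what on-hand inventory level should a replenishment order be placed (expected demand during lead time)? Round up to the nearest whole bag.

Daily demand d = 43,000 / 300 = 143.333 bags/day
Demand during lead time = 143.333 × 15 = 2,150.00
Reorder point = 2,150.00 → round up

2,150 bags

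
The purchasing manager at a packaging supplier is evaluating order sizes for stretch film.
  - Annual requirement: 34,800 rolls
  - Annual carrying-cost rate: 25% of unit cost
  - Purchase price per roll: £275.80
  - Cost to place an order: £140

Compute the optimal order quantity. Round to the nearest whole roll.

376 rolls

Carrying cost H = £275.8 × 25% = £68.9500/roll/yr
EOQ = √(2DS/H) = √(2 × 34,800 × 140 / 68.95)
    = √(141,319.80) ≈ 375.93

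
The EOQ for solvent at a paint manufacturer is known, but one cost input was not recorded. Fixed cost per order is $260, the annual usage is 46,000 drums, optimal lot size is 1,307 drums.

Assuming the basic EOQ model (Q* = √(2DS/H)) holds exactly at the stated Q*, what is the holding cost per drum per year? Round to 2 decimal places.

EOQ relation: Q² = 2DS/H, so rearrange for the unknown.
H = 2DS / Q² = 2 × 46,000 × 260 / 1,307² = 14.0026

$14.00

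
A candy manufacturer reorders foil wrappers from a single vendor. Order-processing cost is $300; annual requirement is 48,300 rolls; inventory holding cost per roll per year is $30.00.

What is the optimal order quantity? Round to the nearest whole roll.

Q* = √(2·D·S / H) = √(2·48,300·300 / 30) = √966,000.0 ≈ 982.85

983 rolls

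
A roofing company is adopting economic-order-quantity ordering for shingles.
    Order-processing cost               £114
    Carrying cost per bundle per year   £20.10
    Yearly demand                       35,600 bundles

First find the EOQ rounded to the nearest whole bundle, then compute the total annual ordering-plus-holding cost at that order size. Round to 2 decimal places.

£12,772.93

EOQ = √(2DS/H) = √(2 × 35,600 × 114 / 20.1)
    = √(403,820.90) ≈ 635.47 → Q = 635 bundles
Orders/yr = 35,600/635 = 56.063; ordering cost = 56.063 × £114 = £6,391.18
Average inventory = 635/2 = 317.5; holding cost = 317.5 × £20.1 = £6,381.75
Total = £6,391.18 + £6,381.75 = £12,772.93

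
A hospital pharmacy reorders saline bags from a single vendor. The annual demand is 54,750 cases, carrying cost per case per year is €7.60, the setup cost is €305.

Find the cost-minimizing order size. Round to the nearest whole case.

2,096 cases

Optimal lot size Q* = (2 × 54,750 × €305 / €7.6)^½ ≈ 2,096.28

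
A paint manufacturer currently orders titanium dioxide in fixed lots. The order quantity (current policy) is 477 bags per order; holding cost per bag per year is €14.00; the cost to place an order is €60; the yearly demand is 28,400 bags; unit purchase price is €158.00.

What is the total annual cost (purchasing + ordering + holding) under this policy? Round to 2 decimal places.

Orders/yr = 28,400/477 = 59.539; ordering cost = 59.539 × €60 = €3,572.33
Average inventory = 477/2 = 238.5; holding cost = 238.5 × €14 = €3,339.00
Purchase cost = D·C = 28,400 × 158 = €4,487,200.00
Total = €3,572.33 + €3,339.00 + €4,487,200.00 = €4,494,111.33

€4,494,111.33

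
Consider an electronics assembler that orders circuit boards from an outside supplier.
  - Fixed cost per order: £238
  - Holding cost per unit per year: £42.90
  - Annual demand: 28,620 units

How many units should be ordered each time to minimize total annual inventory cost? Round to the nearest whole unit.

Optimal lot size Q* = (2 × 28,620 × £238 / £42.9)^½ ≈ 563.52

564 units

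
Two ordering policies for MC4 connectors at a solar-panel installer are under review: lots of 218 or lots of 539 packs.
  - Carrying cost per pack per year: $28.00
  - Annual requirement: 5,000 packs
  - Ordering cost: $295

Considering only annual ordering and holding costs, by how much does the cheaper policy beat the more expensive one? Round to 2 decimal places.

Annual cost at Q: ordering D·S/Q plus holding Q·H/2.
TC(218) = (5,000/218)×295 + (218/2)×28 = $9,818.06
TC(539) = (5,000/539)×295 + (539/2)×28 = $10,282.55
Lots of 218 are cheaper by $464.49.

$464.49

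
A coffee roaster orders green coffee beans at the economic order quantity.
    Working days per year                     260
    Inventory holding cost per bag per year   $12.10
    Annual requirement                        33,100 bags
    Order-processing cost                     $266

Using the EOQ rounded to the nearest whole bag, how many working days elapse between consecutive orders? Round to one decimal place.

9.5 days

Optimal lot size Q* = (2 × 33,100 × $266 / $12.1)^½ ≈ 1,206.36 → Q = 1,206 bags
Days between orders = 260 / (D/Q) = 260 / 27.446 ≈ 9.473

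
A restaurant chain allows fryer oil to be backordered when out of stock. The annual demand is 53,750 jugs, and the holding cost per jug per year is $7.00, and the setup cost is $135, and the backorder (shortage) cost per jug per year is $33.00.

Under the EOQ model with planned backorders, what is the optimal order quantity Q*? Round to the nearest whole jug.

1,585 jugs

Basic EOQ = √(2·53,750·135/7) = 1,439.866
Backorder adjustment √((H+b)/b) = √((7+33)/33) = 1.1010
Q* = 1,439.866 × 1.1010 ≈ 1,585.24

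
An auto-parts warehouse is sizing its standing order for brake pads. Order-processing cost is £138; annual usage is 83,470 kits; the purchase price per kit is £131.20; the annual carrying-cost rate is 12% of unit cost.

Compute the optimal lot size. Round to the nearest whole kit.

1,210 kits

Carrying cost H = £131.2 × 12% = £15.7440/kit/yr
EOQ = √(2DS/H) = √(2 × 83,470 × 138 / 15.744)
    = √(1,463,269.82) ≈ 1,209.66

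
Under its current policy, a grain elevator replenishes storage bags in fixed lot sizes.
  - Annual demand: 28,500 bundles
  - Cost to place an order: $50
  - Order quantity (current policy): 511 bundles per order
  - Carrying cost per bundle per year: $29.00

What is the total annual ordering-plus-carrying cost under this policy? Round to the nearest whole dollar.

Annual ordering cost = (D/Q)·S = (28,500/511) × 50 = $2,788.65
Annual holding cost  = (Q/2)·H = (511/2) × 29 = $7,409.50
Total = $2,788.65 + $7,409.50 = $10,198.15

$10,198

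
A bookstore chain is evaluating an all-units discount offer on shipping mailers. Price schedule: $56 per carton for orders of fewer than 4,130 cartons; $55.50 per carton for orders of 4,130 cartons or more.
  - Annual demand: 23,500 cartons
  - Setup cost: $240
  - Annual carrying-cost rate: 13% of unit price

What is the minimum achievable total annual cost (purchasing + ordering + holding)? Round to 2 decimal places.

H₁ = 13%×$56 = $7.2800;  H₂ = 13%×$55.50 = $7.2150
EOQ₁ = √(2×23,500×240/7.2800) = 1,244.77  (< 4,130, feasible at tier 1)
EOQ₂ = √(2×23,500×240/7.2150) = 1,250.36  (< 4,130 → use Q = 4,130 at tier-2 price)
TC(tier 1 (EOQ₁), Q≈1,244.8) = $1,325,061.92
TC(tier 2, Q≈4,130.0) = $1,320,514.59
Minimum at tier 2: $1,320,514.59

$1,320,514.59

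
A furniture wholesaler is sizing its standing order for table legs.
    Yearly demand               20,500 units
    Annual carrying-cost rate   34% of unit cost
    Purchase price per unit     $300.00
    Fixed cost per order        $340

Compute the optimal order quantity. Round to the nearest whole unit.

Holding cost per unit per year: H = 34% × $300 = $102.0000
2DS/H = 2·20,500·340/102 = 136,666.67
EOQ = √136,666.67 ≈ 369.68

370 units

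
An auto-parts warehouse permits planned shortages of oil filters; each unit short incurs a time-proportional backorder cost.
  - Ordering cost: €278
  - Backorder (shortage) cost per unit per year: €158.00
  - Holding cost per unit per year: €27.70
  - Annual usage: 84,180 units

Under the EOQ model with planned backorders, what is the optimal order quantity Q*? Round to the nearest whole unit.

Q* = √(2DS/H) · √((H + b)/b)
   = √(2 × 84,180 × 278 / 27.7) · √((27.7 + 158) / 158)
   = 1,299.876 × 1.0841 ≈ 1,409.22

1,409 units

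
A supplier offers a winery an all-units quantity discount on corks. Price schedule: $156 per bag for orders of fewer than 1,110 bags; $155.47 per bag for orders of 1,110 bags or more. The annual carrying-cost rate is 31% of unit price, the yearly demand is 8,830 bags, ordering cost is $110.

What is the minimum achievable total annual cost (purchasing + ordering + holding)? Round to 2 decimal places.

H₁ = 31%×$156 = $48.3600;  H₂ = 31%×$155.47 = $48.1957
EOQ₁ = √(2×8,830×110/48.3600) = 200.42  (< 1,110, feasible at tier 1)
EOQ₂ = √(2×8,830×110/48.1957) = 200.76  (< 1,110 → use Q = 1,110 at tier-2 price)
TC(tier 1 (EOQ₁), Q≈200.4) = $1,387,172.48
TC(tier 2, Q≈1,110.0) = $1,400,423.76
Minimum at tier 1 (EOQ₁): $1,387,172.48

$1,387,172.48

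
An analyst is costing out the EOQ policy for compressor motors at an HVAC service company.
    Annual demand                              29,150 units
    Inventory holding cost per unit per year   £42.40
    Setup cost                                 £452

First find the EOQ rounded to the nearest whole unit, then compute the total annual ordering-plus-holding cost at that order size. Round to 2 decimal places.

£33,426.16

EOQ = √(2DS/H) = √(2 × 29,150 × 452 / 42.4)
    = √(621,500.00) ≈ 788.35 → Q = 788 units
Orders/yr = 29,150/788 = 36.992; ordering cost = 36.992 × £452 = £16,720.56
Average inventory = 788/2 = 394; holding cost = 394 × £42.4 = £16,705.60
Total = £16,720.56 + £16,705.60 = £33,426.16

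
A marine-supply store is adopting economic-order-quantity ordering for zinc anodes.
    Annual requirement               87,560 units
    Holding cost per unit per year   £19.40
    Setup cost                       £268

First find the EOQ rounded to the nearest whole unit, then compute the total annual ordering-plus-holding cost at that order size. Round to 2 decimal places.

£30,174.23

EOQ = √(2DS/H) = √(2 × 87,560 × 268 / 19.4)
    = √(2,419,183.51) ≈ 1,555.37 → Q = 1,555 units
Annual ordering cost = (D/Q)·S = (87,560/1,555) × 268 = £15,090.73
Annual holding cost  = (Q/2)·H = (1,555/2) × 19.4 = £15,083.50
Total = £15,090.73 + £15,083.50 = £30,174.23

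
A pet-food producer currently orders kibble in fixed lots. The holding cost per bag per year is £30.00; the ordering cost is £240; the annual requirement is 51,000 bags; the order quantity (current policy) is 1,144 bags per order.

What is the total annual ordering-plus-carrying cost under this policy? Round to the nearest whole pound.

£27,859

Ordering: D/Q × S = 51,000/1,144 × £240 = £10,699.30
Holding:  Q/2 × H = 1,144/2 × £30 = £17,160.00
Total = £10,699.30 + £17,160.00 = £27,859.30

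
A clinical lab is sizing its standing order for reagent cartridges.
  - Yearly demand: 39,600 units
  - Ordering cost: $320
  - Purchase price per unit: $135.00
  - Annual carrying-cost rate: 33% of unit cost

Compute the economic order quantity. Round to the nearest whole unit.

Holding cost per unit per year: H = 33% × $135 = $44.5500
2DS/H = 2·39,600·320/44.55 = 568,888.89
EOQ = √568,888.89 ≈ 754.25

754 units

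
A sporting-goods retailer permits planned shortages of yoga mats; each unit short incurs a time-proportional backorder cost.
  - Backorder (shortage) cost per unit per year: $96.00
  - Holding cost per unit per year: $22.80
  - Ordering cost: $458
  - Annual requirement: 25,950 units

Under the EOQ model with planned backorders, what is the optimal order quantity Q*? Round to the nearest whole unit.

1,136 units

Basic EOQ = √(2·25,950·458/22.8) = 1,021.055
Backorder adjustment √((H+b)/b) = √((22.8+96)/96) = 1.1124
Q* = 1,021.055 × 1.1124 ≈ 1,135.85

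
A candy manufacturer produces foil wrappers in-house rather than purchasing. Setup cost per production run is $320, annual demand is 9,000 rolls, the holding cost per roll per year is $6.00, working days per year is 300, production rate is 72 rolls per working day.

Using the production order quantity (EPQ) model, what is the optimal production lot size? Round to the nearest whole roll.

Daily demand d = 9,000/300 = 30.000; p = 72; 1 − d/p = 0.58333
EPQ = √(2DS / (H(1 − d/p)))
    = √(2 × 9,000 × 320 / (6 × 0.58333)) ≈ 1,282.85

1,283 rolls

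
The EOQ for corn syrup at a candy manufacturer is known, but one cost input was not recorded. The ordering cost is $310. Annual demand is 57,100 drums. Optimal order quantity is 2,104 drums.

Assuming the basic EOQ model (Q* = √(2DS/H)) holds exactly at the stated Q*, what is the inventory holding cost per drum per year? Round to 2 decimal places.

From Q* = √(2DS/H) ⇒ Q*² = 2DS/H.
H = 2DS / Q² = 2 × 57,100 × 310 / 2,104² = 7.9972

$8.00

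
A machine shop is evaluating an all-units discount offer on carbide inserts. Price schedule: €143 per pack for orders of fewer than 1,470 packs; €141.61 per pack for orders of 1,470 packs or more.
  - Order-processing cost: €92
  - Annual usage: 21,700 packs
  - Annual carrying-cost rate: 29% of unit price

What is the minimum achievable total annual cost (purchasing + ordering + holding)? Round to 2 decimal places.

H₁ = 29%×€143 = €41.4700;  H₂ = 29%×€141.61 = €41.0669
EOQ₁ = √(2×21,700×92/41.4700) = 310.29  (< 1,470, feasible at tier 1)
EOQ₂ = √(2×21,700×92/41.0669) = 311.81  (< 1,470 → use Q = 1,470 at tier-2 price)
TC(tier 1 (EOQ₁), Q≈310.3) = €3,115,967.84
TC(tier 2, Q≈1,470.0) = €3,104,479.27
Minimum at tier 2: €3,104,479.27

€3,104,479.27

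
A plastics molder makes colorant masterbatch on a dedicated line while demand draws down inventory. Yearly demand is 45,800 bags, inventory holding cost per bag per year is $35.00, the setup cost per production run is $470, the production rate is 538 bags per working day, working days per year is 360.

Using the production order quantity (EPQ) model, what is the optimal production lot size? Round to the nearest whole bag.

1,269 bags

d = 45,800/360 = 127.2222 bags/day;  effective holding cost H(1 − d/p) = 35·(1 − 127.2222/538) = 26.72346
Q* = √(2DS / H_eff) = √(2·45,800·470 / 26.72346) ≈ 1,269.26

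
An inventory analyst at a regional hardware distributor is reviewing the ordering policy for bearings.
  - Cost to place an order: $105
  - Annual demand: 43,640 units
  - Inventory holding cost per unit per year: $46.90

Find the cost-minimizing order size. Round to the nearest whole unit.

442 units

Q* = √(2·D·S / H) = √(2·43,640·105 / 46.9) = √195,403.0 ≈ 442.04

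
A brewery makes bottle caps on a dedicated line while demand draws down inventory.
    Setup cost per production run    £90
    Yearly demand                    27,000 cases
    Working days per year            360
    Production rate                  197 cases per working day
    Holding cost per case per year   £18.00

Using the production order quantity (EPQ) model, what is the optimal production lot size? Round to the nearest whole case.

660 cases

Daily demand d = 27,000/360 = 75.000; p = 197; 1 − d/p = 0.61929
EPQ = √(2DS / (H(1 − d/p)))
    = √(2 × 27,000 × 90 / (18 × 0.61929)) ≈ 660.29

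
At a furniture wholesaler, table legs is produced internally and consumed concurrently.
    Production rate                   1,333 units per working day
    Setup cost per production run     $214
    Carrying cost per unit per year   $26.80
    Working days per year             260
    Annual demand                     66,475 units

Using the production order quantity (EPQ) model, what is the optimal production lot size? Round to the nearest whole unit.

1,146 units

Daily demand d = 66,475/260 = 255.673; p = 1333; 1 − d/p = 0.80820
EPQ = √(2DS / (H(1 − d/p)))
    = √(2 × 66,475 × 214 / (26.8 × 0.80820)) ≈ 1,146.11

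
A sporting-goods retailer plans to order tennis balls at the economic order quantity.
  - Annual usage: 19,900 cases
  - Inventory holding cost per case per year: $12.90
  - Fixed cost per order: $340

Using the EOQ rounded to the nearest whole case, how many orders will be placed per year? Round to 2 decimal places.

19.43 orders per year

2DS/H = 2·19,900·340/12.9 = 1,048,992.25
EOQ = √1,048,992.25 ≈ 1,024.20 → Q = 1,024
N = D/Q = 19,900/1,024 ≈ 19.434 orders/yr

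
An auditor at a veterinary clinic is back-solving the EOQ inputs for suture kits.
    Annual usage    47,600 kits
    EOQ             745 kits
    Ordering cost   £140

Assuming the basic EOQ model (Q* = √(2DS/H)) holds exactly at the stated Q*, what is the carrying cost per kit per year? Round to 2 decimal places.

£24.01

EOQ relation: Q² = 2DS/H, so rearrange for the unknown.
H = 2DS / Q² = 2 × 47,600 × 140 / 745² = 24.0133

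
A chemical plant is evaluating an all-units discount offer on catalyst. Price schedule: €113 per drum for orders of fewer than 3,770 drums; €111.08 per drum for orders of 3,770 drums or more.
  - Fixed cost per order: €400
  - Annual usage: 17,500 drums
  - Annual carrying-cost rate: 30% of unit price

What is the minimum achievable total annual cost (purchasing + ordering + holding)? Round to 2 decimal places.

€1,999,285.32

H₁ = 30%×€113 = €33.9000;  H₂ = 30%×€111.08 = €33.3240
EOQ₁ = √(2×17,500×400/33.9000) = 642.63  (< 3,770, feasible at tier 1)
EOQ₂ = √(2×17,500×400/33.3240) = 648.16  (< 3,770 → use Q = 3,770 at tier-2 price)
TC(tier 1 (EOQ₁), Q≈642.6) = €1,999,285.32
TC(tier 2, Q≈3,770.0) = €2,008,572.50
Minimum at tier 1 (EOQ₁): €1,999,285.32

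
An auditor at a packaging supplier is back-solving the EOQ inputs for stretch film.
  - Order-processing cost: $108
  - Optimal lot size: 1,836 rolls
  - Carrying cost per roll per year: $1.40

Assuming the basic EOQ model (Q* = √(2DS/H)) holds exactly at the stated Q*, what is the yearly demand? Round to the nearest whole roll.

21,848 rolls per year

EOQ relation: Q² = 2DS/H, so rearrange for the unknown.
D = Q²H / (2S) = 1,836² × 1.4 / (2 × 108) = 21,848.40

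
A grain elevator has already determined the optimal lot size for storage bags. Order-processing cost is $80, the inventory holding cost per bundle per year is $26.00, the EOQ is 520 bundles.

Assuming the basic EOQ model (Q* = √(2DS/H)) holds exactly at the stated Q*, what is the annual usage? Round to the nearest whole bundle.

Since Q* = (2DS/H)^½, squaring gives Q*²·H = 2DS.
D = Q²H / (2S) = 520² × 26 / (2 × 80) = 43,940.00

43,940 bundles per year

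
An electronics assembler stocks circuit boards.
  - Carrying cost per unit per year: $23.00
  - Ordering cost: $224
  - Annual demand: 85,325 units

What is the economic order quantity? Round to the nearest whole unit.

1,289 units

2DS/H = 2·85,325·224/23 = 1,661,982.61
EOQ = √1,661,982.61 ≈ 1,289.18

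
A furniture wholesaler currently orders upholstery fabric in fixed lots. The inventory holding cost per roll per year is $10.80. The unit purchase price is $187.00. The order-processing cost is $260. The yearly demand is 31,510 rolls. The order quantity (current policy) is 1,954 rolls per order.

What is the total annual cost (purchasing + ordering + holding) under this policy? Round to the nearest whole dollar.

Annual ordering cost = (D/Q)·S = (31,510/1,954) × 260 = $4,192.73
Annual holding cost  = (Q/2)·H = (1,954/2) × 10.8 = $10,551.60
Purchase cost = D·C = 31,510 × 187 = $5,892,370.00
Total = $4,192.73 + $10,551.60 + $5,892,370.00 = $5,907,114.33

$5,907,114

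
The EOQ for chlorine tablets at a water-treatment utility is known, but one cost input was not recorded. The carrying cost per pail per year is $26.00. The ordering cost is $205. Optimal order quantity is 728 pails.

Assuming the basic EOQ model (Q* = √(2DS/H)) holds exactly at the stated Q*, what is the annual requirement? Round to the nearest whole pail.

EOQ relation: Q² = 2DS/H, so rearrange for the unknown.
D = Q²H / (2S) = 728² × 26 / (2 × 205) = 33,608.74

33,609 pails per year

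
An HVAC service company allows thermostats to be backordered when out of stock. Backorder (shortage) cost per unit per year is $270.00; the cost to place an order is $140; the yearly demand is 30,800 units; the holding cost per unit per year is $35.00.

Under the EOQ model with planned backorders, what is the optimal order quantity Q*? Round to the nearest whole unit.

Basic EOQ = √(2·30,800·140/35) = 496.387
Backorder adjustment √((H+b)/b) = √((35+270)/270) = 1.0628
Q* = 496.387 × 1.0628 ≈ 527.58

528 units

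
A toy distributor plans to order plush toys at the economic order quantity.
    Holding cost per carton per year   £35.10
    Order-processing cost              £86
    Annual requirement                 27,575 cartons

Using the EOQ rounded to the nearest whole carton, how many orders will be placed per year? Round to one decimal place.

74.9 orders per year

EOQ = √(2DS/H) = √(2 × 27,575 × 86 / 35.1)
    = √(135,125.36) ≈ 367.59 → Q = 368
Orders per year = D/Q = 27,575 / 368 = 74.932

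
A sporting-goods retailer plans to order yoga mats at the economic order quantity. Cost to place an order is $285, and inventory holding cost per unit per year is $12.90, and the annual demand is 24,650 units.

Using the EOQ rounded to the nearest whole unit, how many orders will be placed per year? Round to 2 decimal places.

EOQ = √(2DS/H) = √(2 × 24,650 × 285 / 12.9)
    = √(1,089,186.05) ≈ 1,043.64 → Q = 1,044
N = D/Q = 24,650/1,044 ≈ 23.611 orders/yr

23.61 orders per year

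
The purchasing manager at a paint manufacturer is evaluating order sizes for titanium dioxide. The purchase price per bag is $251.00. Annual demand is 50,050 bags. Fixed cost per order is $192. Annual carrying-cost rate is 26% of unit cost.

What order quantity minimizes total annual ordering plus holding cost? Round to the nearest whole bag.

H = i·C = 0.26 × $251 = $65.2600 per bag-year
Optimal lot size Q* = (2 × 50,050 × $192 / $65.26)^½ ≈ 542.68

543 bags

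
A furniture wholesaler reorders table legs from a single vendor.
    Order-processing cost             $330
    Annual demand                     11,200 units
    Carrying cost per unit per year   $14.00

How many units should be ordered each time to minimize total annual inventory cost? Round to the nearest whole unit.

727 units

2DS/H = 2·11,200·330/14 = 528,000.00
EOQ = √528,000.00 ≈ 726.64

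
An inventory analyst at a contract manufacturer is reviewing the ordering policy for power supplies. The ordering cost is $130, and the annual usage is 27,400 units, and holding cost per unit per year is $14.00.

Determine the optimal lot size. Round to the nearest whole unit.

2DS/H = 2·27,400·130/14 = 508,857.14
EOQ = √508,857.14 ≈ 713.34

713 units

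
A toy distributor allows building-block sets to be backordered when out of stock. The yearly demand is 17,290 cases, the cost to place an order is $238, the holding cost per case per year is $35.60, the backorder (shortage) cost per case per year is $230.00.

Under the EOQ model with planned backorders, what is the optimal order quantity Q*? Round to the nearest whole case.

Q* = √(2DS/H) · √((H + b)/b)
   = √(2 × 17,290 × 238 / 35.6) · √((35.6 + 230) / 230)
   = 480.813 × 1.0746 ≈ 516.69

517 cases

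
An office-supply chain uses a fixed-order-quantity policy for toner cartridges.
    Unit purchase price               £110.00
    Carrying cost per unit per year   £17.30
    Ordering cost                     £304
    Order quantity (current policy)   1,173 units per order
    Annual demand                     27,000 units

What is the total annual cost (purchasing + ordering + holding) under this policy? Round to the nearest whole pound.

Ordering: D/Q × S = 27,000/1,173 × £304 = £6,997.44
Holding:  Q/2 × H = 1,173/2 × £17.3 = £10,146.45
Purchase cost = D·C = 27,000 × 110 = £2,970,000.00
Total = £6,997.44 + £10,146.45 + £2,970,000.00 = £2,987,143.89

£2,987,144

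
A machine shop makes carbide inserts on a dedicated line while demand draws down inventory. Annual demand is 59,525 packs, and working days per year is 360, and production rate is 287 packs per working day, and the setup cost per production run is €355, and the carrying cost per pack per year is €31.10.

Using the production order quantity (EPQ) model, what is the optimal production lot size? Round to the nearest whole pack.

1,791 packs

d = 59,525/360 = 165.3472 packs/day;  effective holding cost H(1 − d/p) = 31.1·(1 − 165.3472/287) = 13.18258
Q* = √(2DS / H_eff) = √(2·59,525·355 / 13.18258) ≈ 1,790.52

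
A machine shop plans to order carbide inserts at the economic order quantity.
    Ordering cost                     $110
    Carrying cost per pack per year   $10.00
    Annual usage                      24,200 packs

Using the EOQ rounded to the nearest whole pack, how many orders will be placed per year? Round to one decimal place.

Optimal lot size Q* = (2 × 24,200 × $110 / $10)^½ ≈ 729.66 → Q = 730
N = D/Q = 24,200/730 ≈ 33.151 orders/yr

33.2 orders per year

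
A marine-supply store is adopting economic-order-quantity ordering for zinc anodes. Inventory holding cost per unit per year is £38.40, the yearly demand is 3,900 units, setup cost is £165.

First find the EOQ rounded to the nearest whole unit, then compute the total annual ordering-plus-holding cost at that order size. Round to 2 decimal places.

£7,029.99

Optimal lot size Q* = (2 × 3,900 × £165 / £38.4)^½ ≈ 183.07 → Q = 183 units
Orders/yr = 3,900/183 = 21.311; ordering cost = 21.311 × £165 = £3,516.39
Average inventory = 183/2 = 91.5; holding cost = 91.5 × £38.4 = £3,513.60
Total = £3,516.39 + £3,513.60 = £7,029.99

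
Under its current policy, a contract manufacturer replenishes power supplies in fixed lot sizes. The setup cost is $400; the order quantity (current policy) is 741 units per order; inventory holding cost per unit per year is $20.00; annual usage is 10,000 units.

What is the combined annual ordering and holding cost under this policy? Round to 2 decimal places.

$12,808.11

Ordering: D/Q × S = 10,000/741 × $400 = $5,398.11
Holding:  Q/2 × H = 741/2 × $20 = $7,410.00
Total = $5,398.11 + $7,410.00 = $12,808.11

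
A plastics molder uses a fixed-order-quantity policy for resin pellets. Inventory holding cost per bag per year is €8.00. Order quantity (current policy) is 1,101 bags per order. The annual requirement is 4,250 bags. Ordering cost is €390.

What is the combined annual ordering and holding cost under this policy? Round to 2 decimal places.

Orders/yr = 4,250/1,101 = 3.860; ordering cost = 3.860 × €390 = €1,505.45
Average inventory = 1,101/2 = 550.5; holding cost = 550.5 × €8 = €4,404.00
Total = €1,505.45 + €4,404.00 = €5,909.45

€5,909.45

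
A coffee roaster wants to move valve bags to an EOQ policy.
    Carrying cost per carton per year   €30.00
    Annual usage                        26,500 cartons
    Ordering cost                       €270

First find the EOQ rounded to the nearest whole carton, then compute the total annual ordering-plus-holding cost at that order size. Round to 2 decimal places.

€20,719.56

Optimal lot size Q* = (2 × 26,500 × €270 / €30)^½ ≈ 690.65 → Q = 691 cartons
Orders/yr = 26,500/691 = 38.350; ordering cost = 38.350 × €270 = €10,354.56
Average inventory = 691/2 = 345.5; holding cost = 345.5 × €30 = €10,365.00
Total = €10,354.56 + €10,365.00 = €20,719.56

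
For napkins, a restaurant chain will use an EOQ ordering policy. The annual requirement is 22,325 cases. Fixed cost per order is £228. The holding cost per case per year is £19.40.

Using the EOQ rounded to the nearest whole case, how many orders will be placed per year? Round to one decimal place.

30.8 orders per year

Q* = √(2·D·S / H) = √(2·22,325·228 / 19.4) = √524,752.6 ≈ 724.40 → Q = 724
N = D/Q = 22,325/724 ≈ 30.836 orders/yr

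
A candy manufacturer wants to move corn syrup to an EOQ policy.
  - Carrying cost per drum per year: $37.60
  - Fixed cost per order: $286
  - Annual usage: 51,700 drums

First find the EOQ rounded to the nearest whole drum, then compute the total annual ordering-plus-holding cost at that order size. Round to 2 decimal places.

$33,345.50

EOQ = √(2DS/H) = √(2 × 51,700 × 286 / 37.6)
    = √(786,500.00) ≈ 886.85 → Q = 887 drums
Ordering: D/Q × S = 51,700/887 × $286 = $16,669.90
Holding:  Q/2 × H = 887/2 × $37.6 = $16,675.60
Total = $16,669.90 + $16,675.60 = $33,345.50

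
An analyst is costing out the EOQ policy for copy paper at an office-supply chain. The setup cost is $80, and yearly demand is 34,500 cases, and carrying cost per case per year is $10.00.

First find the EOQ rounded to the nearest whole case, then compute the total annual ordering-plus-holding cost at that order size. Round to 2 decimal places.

Optimal lot size Q* = (2 × 34,500 × $80 / $10)^½ ≈ 742.97 → Q = 743 cases
Ordering: D/Q × S = 34,500/743 × $80 = $3,714.67
Holding:  Q/2 × H = 743/2 × $10 = $3,715.00
Total = $3,714.67 + $3,715.00 = $7,429.67

$7,429.67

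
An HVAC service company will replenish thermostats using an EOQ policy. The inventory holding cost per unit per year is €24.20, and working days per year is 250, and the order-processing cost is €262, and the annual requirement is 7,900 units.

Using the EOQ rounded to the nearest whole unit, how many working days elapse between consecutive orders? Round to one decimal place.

13.1 days

Optimal lot size Q* = (2 × 7,900 × €262 / €24.2)^½ ≈ 413.59 → Q = 414 units
Days between orders = 250 / (D/Q) = 250 / 19.082 ≈ 13.101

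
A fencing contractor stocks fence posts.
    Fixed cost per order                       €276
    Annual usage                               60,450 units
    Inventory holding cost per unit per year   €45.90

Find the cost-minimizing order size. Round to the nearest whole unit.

853 units

Optimal lot size Q* = (2 × 60,450 × €276 / €45.9)^½ ≈ 852.63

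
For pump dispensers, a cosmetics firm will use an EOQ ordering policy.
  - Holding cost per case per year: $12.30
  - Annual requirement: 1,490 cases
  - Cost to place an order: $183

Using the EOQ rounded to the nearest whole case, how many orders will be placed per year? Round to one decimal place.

7.1 orders per year

EOQ = √(2DS/H) = √(2 × 1,490 × 183 / 12.3)
    = √(44,336.59) ≈ 210.56 → Q = 211
Orders per year = D/Q = 1,490 / 211 = 7.062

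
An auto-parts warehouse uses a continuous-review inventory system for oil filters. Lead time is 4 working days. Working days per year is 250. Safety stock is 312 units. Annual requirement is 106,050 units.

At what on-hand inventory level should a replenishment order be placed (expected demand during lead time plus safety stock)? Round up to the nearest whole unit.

2,009 units

Daily demand d = 106,050 / 250 = 424.200 units/day
Demand during lead time = 424.200 × 4 = 1,696.80
Reorder point = 1,696.80 + 312 = 2,008.80 → round up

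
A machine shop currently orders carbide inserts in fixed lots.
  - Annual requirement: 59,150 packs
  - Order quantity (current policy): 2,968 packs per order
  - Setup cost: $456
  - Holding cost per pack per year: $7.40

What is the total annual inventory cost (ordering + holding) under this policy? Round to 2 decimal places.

$20,069.34

Orders/yr = 59,150/2,968 = 19.929; ordering cost = 19.929 × $456 = $9,087.74
Average inventory = 2,968/2 = 1484; holding cost = 1484 × $7.4 = $10,981.60
Total = $9,087.74 + $10,981.60 = $20,069.34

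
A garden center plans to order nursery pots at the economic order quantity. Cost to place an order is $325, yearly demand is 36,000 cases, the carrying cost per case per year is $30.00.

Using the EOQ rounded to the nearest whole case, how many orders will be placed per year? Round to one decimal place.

EOQ = √(2DS/H) = √(2 × 36,000 × 325 / 30)
    = √(780,000.00) ≈ 883.18 → Q = 883
Orders per year = D/Q = 36,000 / 883 = 40.770

40.8 orders per year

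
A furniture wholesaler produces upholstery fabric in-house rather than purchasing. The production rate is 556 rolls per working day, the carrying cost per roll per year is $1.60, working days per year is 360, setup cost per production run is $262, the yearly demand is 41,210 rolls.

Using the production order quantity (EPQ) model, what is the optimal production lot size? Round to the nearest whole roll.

Daily demand d = 41,210/360 = 114.472; p = 556; 1 − d/p = 0.79411
EPQ = √(2DS / (H(1 − d/p)))
    = √(2 × 41,210 × 262 / (1.6 × 0.79411)) ≈ 4,122.54

4,123 rolls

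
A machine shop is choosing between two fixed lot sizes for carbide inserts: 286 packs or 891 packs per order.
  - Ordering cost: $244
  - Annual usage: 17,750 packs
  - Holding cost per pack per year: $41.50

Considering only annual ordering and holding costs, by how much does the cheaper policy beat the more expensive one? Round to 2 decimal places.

For each Q, cost = (D/Q)·S + (Q/2)·H.
TC(286) = (17,750/286)×244 + (286/2)×41.5 = $21,077.86
TC(891) = (17,750/891)×244 + (891/2)×41.5 = $23,349.08
Cheaper: Q = 286.  Difference = $2,271.22

$2,271.22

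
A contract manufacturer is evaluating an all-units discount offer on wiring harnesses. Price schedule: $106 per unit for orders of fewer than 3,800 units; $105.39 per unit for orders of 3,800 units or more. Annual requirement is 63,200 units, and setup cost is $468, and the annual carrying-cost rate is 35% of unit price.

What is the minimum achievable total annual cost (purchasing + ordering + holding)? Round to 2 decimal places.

H₁ = 35%×$106 = $37.1000;  H₂ = 35%×$105.39 = $36.8865
EOQ₁ = √(2×63,200×468/37.1000) = 1,262.73  (< 3,800, feasible at tier 1)
EOQ₂ = √(2×63,200×468/36.8865) = 1,266.38  (< 3,800 → use Q = 3,800 at tier-2 price)
TC(tier 1 (EOQ₁), Q≈1,262.7) = $6,746,047.18
TC(tier 2, Q≈3,800.0) = $6,738,515.93
Minimum at tier 2: $6,738,515.93

$6,738,515.93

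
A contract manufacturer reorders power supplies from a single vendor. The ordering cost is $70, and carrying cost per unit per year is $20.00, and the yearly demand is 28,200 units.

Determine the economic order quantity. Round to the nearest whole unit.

444 units

EOQ = √(2DS/H) = √(2 × 28,200 × 70 / 20)
    = √(197,400.00) ≈ 444.30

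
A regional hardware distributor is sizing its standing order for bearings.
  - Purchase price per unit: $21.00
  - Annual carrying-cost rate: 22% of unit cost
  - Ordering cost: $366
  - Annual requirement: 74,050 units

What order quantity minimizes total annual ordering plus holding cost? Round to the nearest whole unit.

H = i·C = 0.22 × $21 = $4.6200 per unit-year
2DS/H = 2·74,050·366/4.62 = 11,732,597.40
EOQ = √11,732,597.40 ≈ 3,425.29

3,425 units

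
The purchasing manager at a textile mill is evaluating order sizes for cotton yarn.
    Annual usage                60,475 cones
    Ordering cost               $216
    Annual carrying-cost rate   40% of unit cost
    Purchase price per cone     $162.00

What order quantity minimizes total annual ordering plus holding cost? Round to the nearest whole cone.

635 cones

Holding cost per cone per year: H = 40% × $162 = $64.8000
2DS/H = 2·60,475·216/64.8 = 403,166.67
EOQ = √403,166.67 ≈ 634.95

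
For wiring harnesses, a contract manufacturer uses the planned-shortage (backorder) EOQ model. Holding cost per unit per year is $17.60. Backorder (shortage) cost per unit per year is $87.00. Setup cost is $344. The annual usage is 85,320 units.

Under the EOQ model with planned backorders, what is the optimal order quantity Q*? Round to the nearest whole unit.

2,002 units

Basic EOQ = √(2·85,320·344/17.6) = 1,826.263
Backorder adjustment √((H+b)/b) = √((17.6+87)/87) = 1.0965
Q* = 1,826.263 × 1.0965 ≈ 2,002.49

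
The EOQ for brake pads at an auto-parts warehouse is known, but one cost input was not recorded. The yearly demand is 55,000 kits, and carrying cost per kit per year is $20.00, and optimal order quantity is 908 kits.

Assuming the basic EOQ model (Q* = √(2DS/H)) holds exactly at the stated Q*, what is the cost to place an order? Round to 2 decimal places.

$149.90

Since Q* = (2DS/H)^½, squaring gives Q*²·H = 2DS.
S = Q²H / (2D) = 908² × 20 / (2 × 55,000) = 149.9025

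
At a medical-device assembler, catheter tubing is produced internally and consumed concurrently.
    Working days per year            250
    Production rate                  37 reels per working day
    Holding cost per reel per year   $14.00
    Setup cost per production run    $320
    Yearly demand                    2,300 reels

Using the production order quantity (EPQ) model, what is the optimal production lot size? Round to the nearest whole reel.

374 reels

Daily demand d = 2,300/250 = 9.200; p = 37; 1 − d/p = 0.75135
EPQ = √(2DS / (H(1 − d/p)))
    = √(2 × 2,300 × 320 / (14 × 0.75135)) ≈ 374.08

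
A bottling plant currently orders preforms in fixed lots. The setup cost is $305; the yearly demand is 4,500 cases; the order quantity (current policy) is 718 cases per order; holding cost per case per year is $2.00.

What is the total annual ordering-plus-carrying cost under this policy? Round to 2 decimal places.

$2,629.56

Orders/yr = 4,500/718 = 6.267; ordering cost = 6.267 × $305 = $1,911.56
Average inventory = 718/2 = 359; holding cost = 359 × $2 = $718.00
Total = $1,911.56 + $718.00 = $2,629.56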